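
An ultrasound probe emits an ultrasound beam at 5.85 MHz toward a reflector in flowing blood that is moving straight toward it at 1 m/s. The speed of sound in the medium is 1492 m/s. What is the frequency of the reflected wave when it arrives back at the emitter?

At the reflector in flowing blood (a moving observer), f₁ = f₀ · (v + u)/v = 5.85 × 1493/1492 ≈ 5.854 MHz.
The reflection then acts as a moving source: f₂ = f₁ · v/(v − u) ≈ 5.858 MHz.

5.858 MHz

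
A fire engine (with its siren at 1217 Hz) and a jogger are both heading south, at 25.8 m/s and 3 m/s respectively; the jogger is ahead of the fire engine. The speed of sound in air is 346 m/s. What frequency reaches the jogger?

The jogger is ahead, so the fire engine is moving toward it while the jogger is moving away from the fire engine.
With source approaching and observer receding, f' = f · (v − v_o)/(v − v_s).
f' = 1217 × (346 − 3)/(346 − 25.8) = 1217 × 343/320.2 ≈ 1304 Hz.

1304 Hz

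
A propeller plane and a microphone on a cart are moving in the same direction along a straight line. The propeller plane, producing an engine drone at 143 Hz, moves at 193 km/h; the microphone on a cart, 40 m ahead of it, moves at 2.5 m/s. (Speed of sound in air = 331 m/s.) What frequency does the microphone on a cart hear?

169 Hz

193 km/h = 53.61 m/s.
The microphone on a cart is ahead, so the propeller plane is moving toward it while the microphone on a cart is moving away from the propeller plane.
General Doppler shift: f' = f · (v − v_o)/(v − v_s).
f' = 143 × (331 − 2.5)/(331 − 53.61) = 143 × 328.5/277.39 ≈ 169 Hz.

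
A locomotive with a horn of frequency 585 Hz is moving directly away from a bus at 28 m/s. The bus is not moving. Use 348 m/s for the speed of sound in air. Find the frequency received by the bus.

541 Hz

With the source moving away from a stationary observer, f' = f · v/(v + v_s).
f' = 585 × 348/(348 + 28) = 585 × 348/376 ≈ 541 Hz.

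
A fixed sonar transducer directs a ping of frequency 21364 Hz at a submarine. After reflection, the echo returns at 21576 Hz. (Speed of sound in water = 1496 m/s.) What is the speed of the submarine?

7.4 m/s

Double Doppler shift off a moving reflector: f₂ = f₀ · (v + u)/(v − u) (u > 0 toward emitter).
Rearranging, u = v · (f₂ − f₀)/(f₂ + f₀) = 1496 × 212/42940 ≈ 7.4 m/s.
So the submarine is moving at 7.4 m/s toward the emitter.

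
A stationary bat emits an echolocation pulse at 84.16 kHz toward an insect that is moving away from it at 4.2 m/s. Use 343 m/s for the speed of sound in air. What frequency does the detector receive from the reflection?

The insect first receives the wave as a moving observer: f₁ = f₀ · (v − u)/v = 84.16 × (343 − 4.2)/343 ≈ 83.1 kHz.
On reflection it acts as a source moving away from the stationary detector: f₂ = f₁ · v/(v + u) = 83.1 × 343/347.2 ≈ 82.1 kHz.
Equivalently f₂ = f₀ · (v − u)/(v + u).

82.1 kHz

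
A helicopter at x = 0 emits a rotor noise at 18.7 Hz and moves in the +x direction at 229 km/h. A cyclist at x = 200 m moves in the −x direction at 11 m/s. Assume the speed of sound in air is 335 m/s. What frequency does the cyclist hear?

23.8 Hz

229 km/h = 63.61 m/s.
The observer lies on the +x side, so the source is heading toward the observer and the observer is heading toward the source.
With source approaching and observer approaching, f' = f · (v + v_o)/(v − v_s).
f' = 18.7 × (335 + 11)/(335 − 63.61) = 18.7 × 346/271.39 ≈ 23.8 Hz.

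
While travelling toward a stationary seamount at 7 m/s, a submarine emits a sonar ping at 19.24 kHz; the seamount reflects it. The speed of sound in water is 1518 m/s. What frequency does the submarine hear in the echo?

19.42 kHz

The seamount receives the sound from a moving source: f₁ = f₀ · v/(v − v_e) = 19.24 × 1518/1511 ≈ 19.33 kHz.
On the return leg the submarine is a moving observer: f₂ = f₁ · (v + v_e)/v = 19.33 × 1525/1518 ≈ 19.42 kHz.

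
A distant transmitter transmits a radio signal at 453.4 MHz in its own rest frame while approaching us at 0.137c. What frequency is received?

Relativistic Doppler for frequency: f' = f₀ · √((1 + β)/(1 − β)).
f' = 453.4 × √(1.1370/0.8630) = 453.4 × 1.14782 ≈ 520.4 MHz.

520.4 MHz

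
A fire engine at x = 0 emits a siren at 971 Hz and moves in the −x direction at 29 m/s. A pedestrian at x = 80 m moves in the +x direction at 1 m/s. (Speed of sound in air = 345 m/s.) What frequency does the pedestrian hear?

893 Hz

The observer lies on the +x side, so the source is heading away from the observer and the observer is heading away from the source.
With source receding and observer receding, f' = f · (v − v_o)/(v + v_s).
f' = 971 × (345 − 1)/(345 + 29) = 971 × 344/374 ≈ 893 Hz.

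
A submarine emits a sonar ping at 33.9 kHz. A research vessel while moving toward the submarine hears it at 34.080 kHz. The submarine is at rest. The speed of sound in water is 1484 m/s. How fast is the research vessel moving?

7.9 m/s

f' = f · (v + v_o)/v ⇒ v_o = v · |f'/f − 1|.
v_o = 1484 × |34.080/33.9 − 1| = 1484 × 0.00531 ≈ 7.9 m/s.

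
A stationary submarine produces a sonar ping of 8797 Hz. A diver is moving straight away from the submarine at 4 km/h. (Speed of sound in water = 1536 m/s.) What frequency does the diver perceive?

8791 Hz

4 km/h = 1.111 m/s.
Only the observer moves, away from the source, so f' = f · (v − v_o)/v.
f' = 8797 × (1536 − 1.111)/1536 = 8797 × 1534.9/1536 ≈ 8791 Hz.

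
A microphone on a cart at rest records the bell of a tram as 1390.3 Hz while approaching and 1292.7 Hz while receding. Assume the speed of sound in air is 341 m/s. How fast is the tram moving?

12.4 m/s

f₁/f₂ = (v + v_s)/(v − v_s), so v_s = v · (f₁ − f₂)/(f₁ + f₂).
v_s = 341 × (1390.3 − 1292.7)/(1390.3 + 1292.7) = 341 × 97.6/2683.0 ≈ 12.4 m/s.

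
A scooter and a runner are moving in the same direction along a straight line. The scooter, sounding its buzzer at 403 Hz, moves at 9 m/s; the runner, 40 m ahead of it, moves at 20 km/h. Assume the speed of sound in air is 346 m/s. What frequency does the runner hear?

407 Hz

20 km/h = 5.556 m/s.
The runner is ahead, so the scooter is moving toward it while the runner is moving away from the scooter.
General Doppler shift: f' = f · (v − v_o)/(v − v_s).
f' = 403 × (346 − 5.556)/(346 − 9) = 403 × 340.44/337 ≈ 407 Hz.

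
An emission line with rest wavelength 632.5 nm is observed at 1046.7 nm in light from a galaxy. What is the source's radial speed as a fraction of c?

λ'/λ₀ = 1.6549 > 1 (redshift), so the source is receding.
λ'/λ₀ = √((1 + β)/(1 − β)) for a receding source ⇒ β = (r² − 1)/(r² + 1) with r = λ'/λ₀.
β = (2.7386 − 1)/(2.7386 + 1) ≈ 0.465.

0.465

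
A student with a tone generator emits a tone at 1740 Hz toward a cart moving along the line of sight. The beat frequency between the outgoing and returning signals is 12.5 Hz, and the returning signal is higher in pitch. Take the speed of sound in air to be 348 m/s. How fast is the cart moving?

Double Doppler shift off a moving reflector: f₂ = f₀ · (v + u)/(v − u) (u > 0 toward emitter).
Returning signal is higher, so f₂ = f₀ + Δf = 1740 + 12.5 = 1752.5 Hz.
Rearranging, u = v · (f₂ − f₀)/(f₂ + f₀) = 348 × 12.5/3492.5 ≈ 1.25 m/s.
So the cart is moving at 1.25 m/s toward the emitter.

1.25 m/s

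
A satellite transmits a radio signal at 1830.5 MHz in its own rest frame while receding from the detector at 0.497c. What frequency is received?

1061.1 MHz

Relativistic Doppler for frequency: f' = f₀ · √((1 − β)/(1 + β)).
f' = 1830.5 × √(0.5030/1.4970) = 1830.5 × 0.57966 ≈ 1061.1 MHz.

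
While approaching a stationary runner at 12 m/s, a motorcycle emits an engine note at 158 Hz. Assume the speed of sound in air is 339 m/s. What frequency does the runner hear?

164 Hz

Only the source moves, toward the listener, so f' = f · v/(v − v_s).
f' = 158 × 339/(339 − 12) = 158 × 339/327 ≈ 164 Hz.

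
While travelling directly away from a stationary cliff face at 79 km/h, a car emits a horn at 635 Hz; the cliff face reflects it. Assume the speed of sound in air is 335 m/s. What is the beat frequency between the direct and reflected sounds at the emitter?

78 Hz

79 km/h = 21.94 m/s.
The cliff face receives the sound from a moving source: f₁ = f₀ · v/(v + v_e) = 635 × 335/356.94 ≈ 596.0 Hz.
On the return leg the car is a moving observer: f₂ = f₁ · (v − v_e)/v = 596.0 × 313.06/335 ≈ 556.9 Hz.
Equivalently f₂ = f₀ · (v − v_e)/(v + v_e).
Beat against the emitted tone: |f₂ − f₀| = 2v_e·f₀/(v + v_e) = 2 × 21.94 × 635/356.94 ≈ 78 Hz.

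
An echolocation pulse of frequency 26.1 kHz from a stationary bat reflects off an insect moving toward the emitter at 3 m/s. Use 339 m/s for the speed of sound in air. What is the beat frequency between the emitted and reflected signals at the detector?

466 Hz

The insect first receives the wave as a moving observer: f₁ = f₀ · (v + u)/v = 26.1 × (339 + 3)/339 ≈ 26.331 kHz.
On reflection it acts as a source moving toward the stationary detector: f₂ = f₁ · v/(v − u) = 26.331 × 339/336 ≈ 26.566 kHz.
Beat frequency (with f₀ = 26100 Hz): |f₂ − f₀| = 2u·f₀/(v − u) = 2 × 3 × 26100/336 ≈ 466 Hz.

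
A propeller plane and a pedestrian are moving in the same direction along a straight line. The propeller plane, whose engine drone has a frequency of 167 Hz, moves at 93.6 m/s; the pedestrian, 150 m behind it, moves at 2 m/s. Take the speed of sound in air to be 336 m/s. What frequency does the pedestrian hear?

The pedestrian is behind, so the propeller plane is moving away from it while the pedestrian is moving toward the propeller plane.
General Doppler shift: f' = f · (v + v_o)/(v + v_s).
f' = 167 × (336 + 2)/(336 + 93.6) = 167 × 338/429.6 ≈ 131 Hz.

131 Hz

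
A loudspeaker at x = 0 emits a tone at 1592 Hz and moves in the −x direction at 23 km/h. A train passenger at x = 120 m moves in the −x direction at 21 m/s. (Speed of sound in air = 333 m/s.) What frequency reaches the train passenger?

1661 Hz

23 km/h = 6.389 m/s.
The observer lies on the +x side, so the source is heading away from the observer and the observer is heading toward the source.
General Doppler shift: f' = f · (v + v_o)/(v + v_s).
f' = 1592 × (333 + 21)/(333 + 6.389) = 1592 × 354/339.39 ≈ 1661 Hz.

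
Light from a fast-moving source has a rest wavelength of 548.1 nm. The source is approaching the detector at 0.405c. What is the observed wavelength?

356.7 nm

Relativistic Doppler for wavelength: λ' = λ₀ · √((1 − β)/(1 + β)).
λ' = 548.1 × √(0.5950/1.4050) = 548.1 × 0.65076 ≈ 356.7 nm.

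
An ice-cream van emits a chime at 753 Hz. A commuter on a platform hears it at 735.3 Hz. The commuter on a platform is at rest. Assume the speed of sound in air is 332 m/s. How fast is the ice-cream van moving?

8.0 m/s

f' < f, so the ice-cream van is receding.
f' = f · v/(v + v_s) ⇒ v_s = v · |1 − f/f'|.
v_s = 332 × |1 − 753/735.3| = 332 × 0.02407 ≈ 8.0 m/s.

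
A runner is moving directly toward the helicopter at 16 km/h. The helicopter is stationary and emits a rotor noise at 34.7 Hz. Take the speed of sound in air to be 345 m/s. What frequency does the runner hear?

16 km/h = 4.444 m/s.
Moving observer, stationary source: f' = f · (v + v_o)/v.
f' = 34.7 × (345 + 4.444)/345 = 34.7 × 349.44/345 ≈ 35.1 Hz.

35.1 Hz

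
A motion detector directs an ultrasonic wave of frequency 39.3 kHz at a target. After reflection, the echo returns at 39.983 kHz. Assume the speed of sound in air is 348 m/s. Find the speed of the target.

3.00 m/s

Double Doppler shift off a moving reflector: f₂ = f₀ · (v + u)/(v − u) (u > 0 toward emitter).
Rearranging, u = v · (f₂ − f₀)/(f₂ + f₀) = 348 × 0.683/79.283 ≈ 3.00 m/s.
So the target is moving at 3.00 m/s toward the emitter.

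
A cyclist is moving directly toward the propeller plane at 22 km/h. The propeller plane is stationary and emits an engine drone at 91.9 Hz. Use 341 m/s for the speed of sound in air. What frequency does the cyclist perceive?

22 km/h = 6.111 m/s.
Only the observer moves, toward the source, so f' = f · (v + v_o)/v.
f' = 91.9 × (341 + 6.111)/341 = 91.9 × 347.11/341 ≈ 94 Hz.

94 Hz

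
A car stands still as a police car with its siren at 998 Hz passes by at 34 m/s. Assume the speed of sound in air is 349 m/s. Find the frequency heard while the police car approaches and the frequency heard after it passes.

Approaching: f₁ = f · v/(v − v_s) = 998 × 349/315 ≈ 1106 Hz.
Receding: f₂ = f · v/(v + v_s) = 998 × 349/383 ≈ 909 Hz.

1106 Hz approaching; 909 Hz receding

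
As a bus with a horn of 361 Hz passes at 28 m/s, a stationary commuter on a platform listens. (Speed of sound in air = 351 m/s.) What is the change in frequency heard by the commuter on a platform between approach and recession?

58.0 Hz

Approaching: f₁ = f · v/(v − v_s) = 361 × 351/323 ≈ 392.3 Hz.
Receding: f₂ = f · v/(v + v_s) = 361 × 351/379 ≈ 334.3 Hz.
Drop: f₁ − f₂ = 2f·v·v_s/(v² − v_s²) = 2 × 361 × 351 × 28/(351² − 28²) ≈ 58.0 Hz.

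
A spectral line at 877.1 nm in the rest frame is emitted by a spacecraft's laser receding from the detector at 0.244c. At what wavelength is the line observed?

1125.1 nm

Relativistic Doppler for wavelength: λ' = λ₀ · √((1 + β)/(1 − β)).
λ' = 877.1 × √(1.2440/0.7560) = 877.1 × 1.28277 ≈ 1125.1 nm.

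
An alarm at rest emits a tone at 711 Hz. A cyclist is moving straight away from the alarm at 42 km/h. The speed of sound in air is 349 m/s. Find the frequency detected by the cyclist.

687 Hz

42 km/h = 11.67 m/s.
Only the observer moves, away from the source, so f' = f · (v − v_o)/v.
f' = 711 × (349 − 11.67)/349 = 711 × 337.33/349 ≈ 687 Hz.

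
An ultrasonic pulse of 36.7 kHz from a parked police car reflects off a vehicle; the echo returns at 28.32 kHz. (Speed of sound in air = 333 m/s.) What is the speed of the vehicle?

43 m/s

Double Doppler shift off a moving reflector: f₂ = f₀ · (v + u)/(v − u) (u > 0 toward emitter).
Rearranging, u = v · (f₂ − f₀)/(f₂ + f₀) = 333 × -8.38/65.02 ≈ -43 m/s.
So the vehicle is moving at 43 m/s away from the emitter.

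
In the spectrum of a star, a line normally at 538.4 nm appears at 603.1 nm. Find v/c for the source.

λ'/λ₀ = 1.1202 > 1 (redshift), so the source is receding.
λ'/λ₀ = √((1 + β)/(1 − β)) for a receding source ⇒ β = (r² − 1)/(r² + 1) with r = λ'/λ₀.
β = (1.2548 − 1)/(1.2548 + 1) ≈ 0.113.

0.113c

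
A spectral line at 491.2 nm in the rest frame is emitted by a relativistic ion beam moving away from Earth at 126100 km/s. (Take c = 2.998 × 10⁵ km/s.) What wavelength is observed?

769.2 nm

β = v/c = 126100/299800 = 0.4206.
Relativistic Doppler for wavelength: λ' = λ₀ · √((1 + β)/(1 − β)).
λ' = 491.2 × √(1.4206/0.5794) = 491.2 × 1.56586 ≈ 769.2 nm.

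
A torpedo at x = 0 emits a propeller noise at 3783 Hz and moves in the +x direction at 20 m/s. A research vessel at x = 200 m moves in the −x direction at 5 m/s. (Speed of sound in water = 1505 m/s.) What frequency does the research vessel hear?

The observer lies on the +x side, so the source is heading toward the observer and the observer is heading toward the source.
Both move, so f' = f · (v + v_o)/(v − v_s).
f' = 3783 × (1505 + 5)/(1505 − 20) = 3783 × 1510/1485 ≈ 3847 Hz.

3847 Hz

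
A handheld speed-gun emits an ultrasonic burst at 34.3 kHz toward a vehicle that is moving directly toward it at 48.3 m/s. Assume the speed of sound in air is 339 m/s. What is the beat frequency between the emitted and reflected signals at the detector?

At the vehicle (a moving observer), f₁ = f₀ · (v + u)/v = 34.3 × 387.3/339 ≈ 39.19 kHz.
On reflection it acts as a source moving toward the stationary detector: f₂ = f₁ · v/(v − u) = 39.19 × 339/290.7 ≈ 45.70 kHz.
Equivalently f₂ = f₀ · (v + u)/(v − u).
Beat frequency (with f₀ = 34300 Hz): |f₂ − f₀| = 2u·f₀/(v − u) = 2 × 48.3 × 34300/290.7 ≈ 11398 Hz.

11398 Hz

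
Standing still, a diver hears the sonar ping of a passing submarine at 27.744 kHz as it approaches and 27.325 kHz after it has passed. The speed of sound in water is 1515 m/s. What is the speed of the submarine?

11.5 m/s

f₁/f₂ = (v + v_s)/(v − v_s), so v_s = v · (f₁ − f₂)/(f₁ + f₂).
v_s = 1515 × (27.744 − 27.325)/(27.744 + 27.325) = 1515 × 0.419/55.069 ≈ 11.5 m/s.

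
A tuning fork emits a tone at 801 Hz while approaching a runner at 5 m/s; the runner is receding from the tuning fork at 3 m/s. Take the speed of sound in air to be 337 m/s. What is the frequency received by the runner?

General Doppler shift: f' = f · (v − v_o)/(v − v_s).
f' = 801 × (337 − 3)/(337 − 5) = 801 × 334/332 ≈ 806 Hz.

806 Hz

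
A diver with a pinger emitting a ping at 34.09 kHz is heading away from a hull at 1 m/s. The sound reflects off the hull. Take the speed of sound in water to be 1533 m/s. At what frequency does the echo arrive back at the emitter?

34.0 kHz

The hull receives the sound from a moving source: f₁ = f₀ · v/(v + v_e) = 34.09 × 1533/1534 ≈ 34.1 kHz.
On the return leg the diver with a pinger is a moving observer: f₂ = f₁ · (v − v_e)/v = 34.1 × 1532/1533 ≈ 34.0 kHz.
Equivalently f₂ = f₀ · (v − v_e)/(v + v_e).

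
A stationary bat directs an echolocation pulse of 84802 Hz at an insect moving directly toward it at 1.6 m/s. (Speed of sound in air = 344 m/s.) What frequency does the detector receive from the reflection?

The insect first receives the wave as a moving observer: f₁ = f₀ · (v + u)/v = 84802 × (344 + 1.6)/344 ≈ 85196 Hz.
On reflection it acts as a source moving toward the stationary detector: f₂ = f₁ · v/(v − u) = 85196 × 344/342.4 ≈ 85595 Hz.

85595 Hz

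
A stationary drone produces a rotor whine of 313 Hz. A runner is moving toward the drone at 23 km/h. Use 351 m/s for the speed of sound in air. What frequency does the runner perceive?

23 km/h = 6.389 m/s.
Moving observer, stationary source: f' = f · (v + v_o)/v.
f' = 313 × (351 + 6.389)/351 = 313 × 357.39/351 ≈ 319 Hz.

319 Hz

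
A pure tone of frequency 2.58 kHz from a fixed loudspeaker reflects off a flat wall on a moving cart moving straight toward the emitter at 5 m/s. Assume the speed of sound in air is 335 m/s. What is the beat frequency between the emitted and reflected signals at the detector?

At the flat wall on a moving cart (a moving observer), f₁ = f₀ · (v + u)/v = 2.58 × 340/335 ≈ 2.6185 kHz.
The reflection then acts as a moving source: f₂ = f₁ · v/(v − u) ≈ 2.6582 kHz.
Equivalently f₂ = f₀ · (v + u)/(v − u).
Beat frequency (with f₀ = 2580 Hz): |f₂ − f₀| = 2u·f₀/(v − u) = 2 × 5 × 2580/330 ≈ 78 Hz.

78 Hz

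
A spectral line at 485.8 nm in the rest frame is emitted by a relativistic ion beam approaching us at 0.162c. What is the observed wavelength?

Relativistic Doppler for wavelength: λ' = λ₀ · √((1 − β)/(1 + β)).
λ' = 485.8 × √(0.8380/1.1620) = 485.8 × 0.84922 ≈ 412.5 nm.

412.5 nm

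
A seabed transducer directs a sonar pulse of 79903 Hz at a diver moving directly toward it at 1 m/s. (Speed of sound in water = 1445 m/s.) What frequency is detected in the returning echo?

80014 Hz

At the diver (a moving observer), f₁ = f₀ · (v + u)/v = 79903 × 1446/1445 ≈ 79958 Hz.
The reflection then acts as a moving source: f₂ = f₁ · v/(v − u) ≈ 80014 Hz.
Equivalently f₂ = f₀ · (v + u)/(v − u).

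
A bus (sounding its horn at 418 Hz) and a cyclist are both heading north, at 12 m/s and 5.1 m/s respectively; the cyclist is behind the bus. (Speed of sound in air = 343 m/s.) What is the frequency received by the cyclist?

The cyclist is behind, so the bus is moving away from it while the cyclist is moving toward the bus.
With source receding and observer approaching, f' = f · (v + v_o)/(v + v_s).
f' = 418 × (343 + 5.1)/(343 + 12) = 418 × 348.1/355 ≈ 410 Hz.

410 Hz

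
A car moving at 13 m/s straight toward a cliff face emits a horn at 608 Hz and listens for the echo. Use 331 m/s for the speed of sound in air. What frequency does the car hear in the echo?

658 Hz

The cliff face receives the sound from a moving source: f₁ = f₀ · v/(v − v_e) = 608 × 331/318 ≈ 633 Hz.
On the return leg the car is a moving observer: f₂ = f₁ · (v + v_e)/v = 633 × 344/331 ≈ 658 Hz.
Equivalently f₂ = f₀ · (v + v_e)/(v − v_e).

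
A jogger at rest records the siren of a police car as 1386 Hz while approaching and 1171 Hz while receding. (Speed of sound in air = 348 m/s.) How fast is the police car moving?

29 m/s

f₁/f₂ = (v + v_s)/(v − v_s), so v_s = v · (f₁ − f₂)/(f₁ + f₂).
v_s = 348 × (1386 − 1171)/(1386 + 1171) = 348 × 215/2557 ≈ 29 m/s.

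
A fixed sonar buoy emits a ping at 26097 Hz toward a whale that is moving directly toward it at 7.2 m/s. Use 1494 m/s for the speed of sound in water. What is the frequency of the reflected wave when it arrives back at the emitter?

26350 Hz

At the whale (a moving observer), f₁ = f₀ · (v + u)/v = 26097 × 1501.2/1494 ≈ 26223 Hz.
On reflection it acts as a source moving toward the stationary detector: f₂ = f₁ · v/(v − u) = 26223 × 1494/1486.8 ≈ 26350 Hz.
Equivalently f₂ = f₀ · (v + u)/(v − u).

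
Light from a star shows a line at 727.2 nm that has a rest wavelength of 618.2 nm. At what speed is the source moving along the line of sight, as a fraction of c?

λ'/λ₀ = 1.1763 > 1 (redshift), so the source is receding.
λ'/λ₀ = √((1 + β)/(1 − β)) for a receding source ⇒ β = (r² − 1)/(r² + 1) with r = λ'/λ₀.
β = (1.3837 − 1)/(1.3837 + 1) ≈ 0.161.

0.161c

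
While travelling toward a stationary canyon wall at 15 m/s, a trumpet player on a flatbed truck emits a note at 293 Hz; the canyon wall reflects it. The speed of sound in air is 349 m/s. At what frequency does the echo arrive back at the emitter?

319 Hz

The canyon wall receives the sound from a moving source: f₁ = f₀ · v/(v − v_e) = 293 × 349/334 ≈ 306 Hz.
On the return leg the trumpet player on a flatbed truck is a moving observer: f₂ = f₁ · (v + v_e)/v = 306 × 364/349 ≈ 319 Hz.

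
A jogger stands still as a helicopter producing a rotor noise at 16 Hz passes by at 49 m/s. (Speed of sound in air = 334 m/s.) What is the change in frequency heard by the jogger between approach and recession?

4.80 Hz

Approaching: f₁ = f · v/(v − v_s) = 16 × 334/285 ≈ 18.75 Hz.
Receding: f₂ = f · v/(v + v_s) = 16 × 334/383 ≈ 13.95 Hz.
Drop: f₁ − f₂ = 2f·v·v_s/(v² − v_s²) = 2 × 16 × 334 × 49/(334² − 49²) ≈ 4.80 Hz.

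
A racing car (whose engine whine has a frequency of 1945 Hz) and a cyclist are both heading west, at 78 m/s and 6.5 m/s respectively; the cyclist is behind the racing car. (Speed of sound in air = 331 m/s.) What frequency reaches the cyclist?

The cyclist is behind, so the racing car is moving away from it while the cyclist is moving toward the racing car.
General Doppler shift: f' = f · (v + v_o)/(v + v_s).
f' = 1945 × (331 + 6.5)/(331 + 78) = 1945 × 337.5/409 ≈ 1605 Hz.

1605 Hz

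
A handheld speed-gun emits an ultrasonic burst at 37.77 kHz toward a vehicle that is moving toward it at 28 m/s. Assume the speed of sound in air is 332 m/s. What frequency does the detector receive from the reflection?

The vehicle first receives the wave as a moving observer: f₁ = f₀ · (v + u)/v = 37.77 × (332 + 28)/332 ≈ 41.0 kHz.
The reflection then acts as a moving source: f₂ = f₁ · v/(v − u) ≈ 44.7 kHz.
Equivalently f₂ = f₀ · (v + u)/(v − u).

44.7 kHz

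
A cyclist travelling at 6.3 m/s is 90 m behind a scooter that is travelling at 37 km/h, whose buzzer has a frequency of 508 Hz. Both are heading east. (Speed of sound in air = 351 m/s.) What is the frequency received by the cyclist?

502 Hz

37 km/h = 10.28 m/s.
The cyclist is behind, so the scooter is moving away from it while the cyclist is moving toward the scooter.
General Doppler shift: f' = f · (v + v_o)/(v + v_s).
f' = 508 × (351 + 6.3)/(351 + 10.28) = 508 × 357.3/361.28 ≈ 502 Hz.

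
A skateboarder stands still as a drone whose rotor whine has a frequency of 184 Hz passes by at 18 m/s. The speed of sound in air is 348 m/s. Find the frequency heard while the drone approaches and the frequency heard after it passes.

194 Hz approaching; 175 Hz receding

Approaching: f₁ = f · v/(v − v_s) = 184 × 348/330 ≈ 194 Hz.
Receding: f₂ = f · v/(v + v_s) = 184 × 348/366 ≈ 175 Hz.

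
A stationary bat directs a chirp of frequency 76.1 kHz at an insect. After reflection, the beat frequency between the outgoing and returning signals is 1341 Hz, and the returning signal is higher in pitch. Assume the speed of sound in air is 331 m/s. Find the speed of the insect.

Double Doppler shift off a moving reflector: f₂ = f₀ · (v + u)/(v − u) (u > 0 toward emitter).
Returning signal is higher, so f₂ = f₀ + Δf = 76100 + 1341 = 77441 Hz.
Rearranging, u = v · (f₂ − f₀)/(f₂ + f₀) = 331 × 1341/153541 ≈ 2.89 m/s.
So the insect is moving at 2.89 m/s toward the emitter.

2.89 m/s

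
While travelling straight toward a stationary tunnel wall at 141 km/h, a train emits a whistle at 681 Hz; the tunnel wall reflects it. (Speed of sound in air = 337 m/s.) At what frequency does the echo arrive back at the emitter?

860 Hz

141 km/h = 39.17 m/s.
The tunnel wall receives the sound from a moving source: f₁ = f₀ · v/(v − v_e) = 681 × 337/297.83 ≈ 771 Hz.
On the return leg the train is a moving observer: f₂ = f₁ · (v + v_e)/v = 771 × 376.17/337 ≈ 860 Hz.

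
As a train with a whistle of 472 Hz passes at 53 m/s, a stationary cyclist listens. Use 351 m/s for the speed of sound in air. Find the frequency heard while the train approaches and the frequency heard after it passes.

Approaching: f₁ = f · v/(v − v_s) = 472 × 351/298 ≈ 556 Hz.
Receding: f₂ = f · v/(v + v_s) = 472 × 351/404 ≈ 410 Hz.

556 Hz approaching; 410 Hz receding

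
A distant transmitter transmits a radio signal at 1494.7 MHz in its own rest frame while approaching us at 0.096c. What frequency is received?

1645.8 MHz

Relativistic Doppler for frequency: f' = f₀ · √((1 + β)/(1 − β)).
f' = 1494.7 × √(1.0960/0.9040) = 1494.7 × 1.10109 ≈ 1645.8 MHz.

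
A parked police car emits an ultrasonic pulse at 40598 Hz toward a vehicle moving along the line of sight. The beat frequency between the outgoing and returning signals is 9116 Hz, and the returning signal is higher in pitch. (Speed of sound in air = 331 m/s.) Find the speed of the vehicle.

Double Doppler shift off a moving reflector: f₂ = f₀ · (v + u)/(v − u) (u > 0 toward emitter).
Returning signal is higher, so f₂ = f₀ + Δf = 40598 + 9116 = 49714 Hz.
Rearranging, u = v · (f₂ − f₀)/(f₂ + f₀) = 331 × 9116/90312 ≈ 33 m/s.
So the vehicle is moving at 33 m/s toward the emitter.

33 m/s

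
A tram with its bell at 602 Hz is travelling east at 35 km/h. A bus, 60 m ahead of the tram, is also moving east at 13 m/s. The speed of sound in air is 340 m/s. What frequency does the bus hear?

35 km/h = 9.722 m/s.
The bus is ahead, so the tram is moving toward it while the bus is moving away from the tram.
General Doppler shift: f' = f · (v − v_o)/(v − v_s).
f' = 602 × (340 − 13)/(340 − 9.722) = 602 × 327/330.28 ≈ 596 Hz.

596 Hz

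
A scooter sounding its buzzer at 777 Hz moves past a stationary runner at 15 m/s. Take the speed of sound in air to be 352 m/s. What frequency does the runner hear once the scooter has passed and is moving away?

Receding: f₂ = f · v/(v + v_s) = 777 × 352/367 ≈ 745 Hz.

745 Hz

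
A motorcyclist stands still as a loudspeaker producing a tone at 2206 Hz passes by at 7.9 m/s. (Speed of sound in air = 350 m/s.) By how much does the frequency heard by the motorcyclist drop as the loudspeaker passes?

Approaching: f₁ = f · v/(v − v_s) = 2206 × 350/342.1 ≈ 2256.9 Hz.
Receding: f₂ = f · v/(v + v_s) = 2206 × 350/357.9 ≈ 2157.3 Hz.
Drop: f₁ − f₂ = 2f·v·v_s/(v² − v_s²) = 2 × 2206 × 350 × 7.9/(350² − 7.9²) ≈ 99.6 Hz.

99.6 Hz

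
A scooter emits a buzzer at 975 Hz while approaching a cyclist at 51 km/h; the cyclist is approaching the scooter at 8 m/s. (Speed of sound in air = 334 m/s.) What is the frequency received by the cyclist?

51 km/h = 14.17 m/s.
General Doppler shift: f' = f · (v + v_o)/(v − v_s).
f' = 975 × (334 + 8)/(334 − 14.17) = 975 × 342/319.83 ≈ 1043 Hz.

1043 Hz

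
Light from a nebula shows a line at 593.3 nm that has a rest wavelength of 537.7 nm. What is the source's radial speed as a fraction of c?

λ'/λ₀ = 1.1034 > 1 (redshift), so the source is receding.
λ'/λ₀ = √((1 + β)/(1 − β)) for a receding source ⇒ β = (r² − 1)/(r² + 1) with r = λ'/λ₀.
β = (1.2175 − 1)/(1.2175 + 1) ≈ 0.098.

0.098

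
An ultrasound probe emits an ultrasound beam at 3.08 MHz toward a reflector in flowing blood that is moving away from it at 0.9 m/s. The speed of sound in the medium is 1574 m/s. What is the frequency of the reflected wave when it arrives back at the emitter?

The reflector in flowing blood first receives the wave as a moving observer: f₁ = f₀ · (v − u)/v = 3.08 × (1574 − 0.9)/1574 ≈ 3.078 MHz.
The reflection then acts as a moving source: f₂ = f₁ · v/(v + u) ≈ 3.076 MHz.
Equivalently f₂ = f₀ · (v − u)/(v + u).

3.076 MHz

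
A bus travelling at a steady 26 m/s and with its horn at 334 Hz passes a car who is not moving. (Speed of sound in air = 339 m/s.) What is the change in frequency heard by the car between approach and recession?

Approaching: f₁ = f · v/(v − v_s) = 334 × 339/313 ≈ 361.7 Hz.
Receding: f₂ = f · v/(v + v_s) = 334 × 339/365 ≈ 310.2 Hz.
Drop: f₁ − f₂ = 2f·v·v_s/(v² − v_s²) = 2 × 334 × 339 × 26/(339² − 26²) ≈ 51.5 Hz.

51.5 Hz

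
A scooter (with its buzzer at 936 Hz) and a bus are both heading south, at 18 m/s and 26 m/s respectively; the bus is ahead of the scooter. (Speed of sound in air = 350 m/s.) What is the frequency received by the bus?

The bus is ahead, so the scooter is moving toward it while the bus is moving away from the scooter.
General Doppler shift: f' = f · (v − v_o)/(v − v_s).
f' = 936 × (350 − 26)/(350 − 18) = 936 × 324/332 ≈ 913 Hz.

913 Hz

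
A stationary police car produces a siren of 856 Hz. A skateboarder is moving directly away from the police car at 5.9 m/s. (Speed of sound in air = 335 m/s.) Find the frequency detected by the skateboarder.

841 Hz

Moving observer, stationary source: f' = f · (v − v_o)/v.
f' = 856 × (335 − 5.9)/335 = 856 × 329.1/335 ≈ 841 Hz.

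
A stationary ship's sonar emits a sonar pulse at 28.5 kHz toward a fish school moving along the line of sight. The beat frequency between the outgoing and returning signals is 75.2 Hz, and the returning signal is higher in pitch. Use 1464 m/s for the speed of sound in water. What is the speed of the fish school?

Double Doppler shift off a moving reflector: f₂ = f₀ · (v + u)/(v − u) (u > 0 toward emitter).
Returning signal is higher, so f₂ = f₀ + Δf = 28500 + 75.2 = 28575.2 Hz.
Rearranging, u = v · (f₂ − f₀)/(f₂ + f₀) = 1464 × 75.2/57075.2 ≈ 1.93 m/s.
So the fish school is moving at 1.93 m/s toward the emitter.

1.93 m/s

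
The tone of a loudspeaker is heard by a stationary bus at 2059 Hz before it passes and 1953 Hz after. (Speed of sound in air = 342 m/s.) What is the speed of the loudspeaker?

f₁/f₂ = (v + v_s)/(v − v_s), so v_s = v · (f₁ − f₂)/(f₁ + f₂).
v_s = 342 × (2059 − 1953)/(2059 + 1953) = 342 × 106/4012 ≈ 9.0 m/s.

9.0 m/s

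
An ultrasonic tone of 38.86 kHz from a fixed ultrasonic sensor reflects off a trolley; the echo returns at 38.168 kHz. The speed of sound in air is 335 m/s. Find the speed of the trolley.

Double Doppler shift off a moving reflector: f₂ = f₀ · (v + u)/(v − u) (u > 0 toward emitter).
Rearranging, u = v · (f₂ − f₀)/(f₂ + f₀) = 335 × -0.692/77.028 ≈ -3.0 m/s.
So the trolley is moving at 3.0 m/s away from the emitter.

3.0 m/s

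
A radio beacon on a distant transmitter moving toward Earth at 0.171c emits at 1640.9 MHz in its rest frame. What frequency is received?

1950.2 MHz

Relativistic Doppler for frequency: f' = f₀ · √((1 + β)/(1 − β)).
f' = 1640.9 × √(1.1710/0.8290) = 1640.9 × 1.18851 ≈ 1950.2 MHz.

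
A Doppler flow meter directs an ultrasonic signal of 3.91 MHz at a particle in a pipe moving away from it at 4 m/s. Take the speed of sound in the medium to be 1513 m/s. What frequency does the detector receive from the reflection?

The particle in a pipe first receives the wave as a moving observer: f₁ = f₀ · (v − u)/v = 3.91 × (1513 − 4)/1513 ≈ 3.900 MHz.
The reflection then acts as a moving source: f₂ = f₁ · v/(v + u) ≈ 3.889 MHz.

3.889 MHz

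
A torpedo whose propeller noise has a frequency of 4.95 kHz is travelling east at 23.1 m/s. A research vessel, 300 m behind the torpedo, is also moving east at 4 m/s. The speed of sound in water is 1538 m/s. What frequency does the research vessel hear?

The research vessel is behind, so the torpedo is moving away from it while the research vessel is moving toward the torpedo.
With source receding and observer approaching, f' = f · (v + v_o)/(v + v_s).
f' = 4.95 × (1538 + 4)/(1538 + 23.1) = 4.95 × 1542/1561.1 ≈ 4.89 kHz.

4.89 kHz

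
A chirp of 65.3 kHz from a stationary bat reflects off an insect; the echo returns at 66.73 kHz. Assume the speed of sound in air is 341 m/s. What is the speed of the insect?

3.7 m/s

Double Doppler shift off a moving reflector: f₂ = f₀ · (v + u)/(v − u) (u > 0 toward emitter).
Rearranging, u = v · (f₂ − f₀)/(f₂ + f₀) = 341 × 1.43/132.03 ≈ 3.7 m/s.
So the insect is moving at 3.7 m/s toward the emitter.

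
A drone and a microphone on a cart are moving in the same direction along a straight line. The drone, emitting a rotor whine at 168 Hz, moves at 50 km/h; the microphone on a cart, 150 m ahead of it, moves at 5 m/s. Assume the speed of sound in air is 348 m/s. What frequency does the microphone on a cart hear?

172 Hz

50 km/h = 13.89 m/s.
The microphone on a cart is ahead, so the drone is moving toward it while the microphone on a cart is moving away from the drone.
With source approaching and observer receding, f' = f · (v − v_o)/(v − v_s).
f' = 168 × (348 − 5)/(348 − 13.89) = 168 × 343/334.11 ≈ 172 Hz.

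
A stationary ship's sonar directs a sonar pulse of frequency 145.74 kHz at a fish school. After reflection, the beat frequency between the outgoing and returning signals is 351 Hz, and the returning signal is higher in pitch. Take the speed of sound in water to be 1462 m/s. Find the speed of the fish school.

Double Doppler shift off a moving reflector: f₂ = f₀ · (v + u)/(v − u) (u > 0 toward emitter).
Returning signal is higher, so f₂ = f₀ + Δf = 145740 + 351 = 146091 Hz.
Rearranging, u = v · (f₂ − f₀)/(f₂ + f₀) = 1462 × 351/291831 ≈ 1.76 m/s.
So the fish school is moving at 1.76 m/s toward the emitter.

1.76 m/s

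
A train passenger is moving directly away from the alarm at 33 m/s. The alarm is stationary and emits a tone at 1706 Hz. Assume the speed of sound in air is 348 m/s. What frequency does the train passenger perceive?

1544 Hz

Moving observer, stationary source: f' = f · (v − v_o)/v.
f' = 1706 × (348 − 33)/348 = 1706 × 315/348 ≈ 1544 Hz.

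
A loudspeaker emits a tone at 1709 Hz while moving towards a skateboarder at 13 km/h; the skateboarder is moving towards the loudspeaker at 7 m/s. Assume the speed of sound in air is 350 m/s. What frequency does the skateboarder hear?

1761 Hz

13 km/h = 3.611 m/s.
General Doppler shift: f' = f · (v + v_o)/(v − v_s).
f' = 1709 × (350 + 7)/(350 − 3.611) = 1709 × 357/346.39 ≈ 1761 Hz.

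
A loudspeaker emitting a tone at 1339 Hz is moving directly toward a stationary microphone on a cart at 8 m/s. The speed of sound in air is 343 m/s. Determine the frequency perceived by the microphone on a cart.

Only the source moves, toward the listener, so f' = f · v/(v − v_s).
f' = 1339 × 343/(343 − 8) = 1339 × 343/335 ≈ 1371 Hz.

1371 Hz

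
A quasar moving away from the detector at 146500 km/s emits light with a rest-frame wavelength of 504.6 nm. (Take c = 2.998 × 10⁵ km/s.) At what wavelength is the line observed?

β = v/c = 146500/299800 = 0.4887.
Relativistic Doppler for wavelength: λ' = λ₀ · √((1 + β)/(1 − β)).
λ' = 504.6 × √(1.4887/0.5113) = 504.6 × 1.70625 ≈ 861.0 nm.

861.0 nm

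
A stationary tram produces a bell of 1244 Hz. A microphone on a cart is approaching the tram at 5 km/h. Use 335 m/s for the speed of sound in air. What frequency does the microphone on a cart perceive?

5 km/h = 1.389 m/s.
Only the observer moves, toward the source, so f' = f · (v + v_o)/v.
f' = 1244 × (335 + 1.389)/335 = 1244 × 336.39/335 ≈ 1249 Hz.

1249 Hz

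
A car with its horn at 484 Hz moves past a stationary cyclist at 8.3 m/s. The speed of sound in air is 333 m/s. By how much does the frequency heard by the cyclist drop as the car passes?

24.1 Hz

Approaching: f₁ = f · v/(v − v_s) = 484 × 333/324.7 ≈ 496.4 Hz.
Receding: f₂ = f · v/(v + v_s) = 484 × 333/341.3 ≈ 472.2 Hz.
Drop: f₁ − f₂ = 2f·v·v_s/(v² − v_s²) = 2 × 484 × 333 × 8.3/(333² − 8.3²) ≈ 24.1 Hz.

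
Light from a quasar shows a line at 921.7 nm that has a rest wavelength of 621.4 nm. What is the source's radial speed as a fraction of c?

λ'/λ₀ = 1.4833 > 1 (redshift), so the source is receding.
λ'/λ₀ = √((1 + β)/(1 − β)) for a receding source ⇒ β = (r² − 1)/(r² + 1) with r = λ'/λ₀.
β = (2.2001 − 1)/(2.2001 + 1) ≈ 0.375.

0.375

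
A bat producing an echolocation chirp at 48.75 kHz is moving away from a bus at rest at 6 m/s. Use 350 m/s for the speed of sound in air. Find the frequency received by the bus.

47.9 kHz

Only the source moves, away from the listener, so f' = f · v/(v + v_s).
f' = 48.75 × 350/(350 + 6) = 48.75 × 350/356 ≈ 47.9 kHz.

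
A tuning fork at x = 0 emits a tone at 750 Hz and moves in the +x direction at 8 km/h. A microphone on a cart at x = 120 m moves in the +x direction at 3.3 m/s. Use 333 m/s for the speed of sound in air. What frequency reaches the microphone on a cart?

8 km/h = 2.222 m/s.
The observer lies on the +x side, so the source is heading toward the observer and the observer is heading away from the source.
With source approaching and observer receding, f' = f · (v − v_o)/(v − v_s).
f' = 750 × (333 − 3.3)/(333 − 2.222) = 750 × 329.7/330.78 ≈ 748 Hz.

748 Hz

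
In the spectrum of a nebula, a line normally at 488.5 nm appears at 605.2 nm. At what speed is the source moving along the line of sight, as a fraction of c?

0.211

λ'/λ₀ = 1.2389 > 1 (redshift), so the source is receding.
λ'/λ₀ = √((1 + β)/(1 − β)) for a receding source ⇒ β = (r² − 1)/(r² + 1) with r = λ'/λ₀.
β = (1.5349 − 1)/(1.5349 + 1) ≈ 0.211.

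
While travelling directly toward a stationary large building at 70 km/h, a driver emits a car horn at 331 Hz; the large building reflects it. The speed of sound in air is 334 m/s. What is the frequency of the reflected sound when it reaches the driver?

372 Hz

70 km/h = 19.44 m/s.
The large building receives the sound from a moving source: f₁ = f₀ · v/(v − v_e) = 331 × 334/314.56 ≈ 351 Hz.
On the return leg the driver is a moving observer: f₂ = f₁ · (v + v_e)/v = 351 × 353.44/334 ≈ 372 Hz.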